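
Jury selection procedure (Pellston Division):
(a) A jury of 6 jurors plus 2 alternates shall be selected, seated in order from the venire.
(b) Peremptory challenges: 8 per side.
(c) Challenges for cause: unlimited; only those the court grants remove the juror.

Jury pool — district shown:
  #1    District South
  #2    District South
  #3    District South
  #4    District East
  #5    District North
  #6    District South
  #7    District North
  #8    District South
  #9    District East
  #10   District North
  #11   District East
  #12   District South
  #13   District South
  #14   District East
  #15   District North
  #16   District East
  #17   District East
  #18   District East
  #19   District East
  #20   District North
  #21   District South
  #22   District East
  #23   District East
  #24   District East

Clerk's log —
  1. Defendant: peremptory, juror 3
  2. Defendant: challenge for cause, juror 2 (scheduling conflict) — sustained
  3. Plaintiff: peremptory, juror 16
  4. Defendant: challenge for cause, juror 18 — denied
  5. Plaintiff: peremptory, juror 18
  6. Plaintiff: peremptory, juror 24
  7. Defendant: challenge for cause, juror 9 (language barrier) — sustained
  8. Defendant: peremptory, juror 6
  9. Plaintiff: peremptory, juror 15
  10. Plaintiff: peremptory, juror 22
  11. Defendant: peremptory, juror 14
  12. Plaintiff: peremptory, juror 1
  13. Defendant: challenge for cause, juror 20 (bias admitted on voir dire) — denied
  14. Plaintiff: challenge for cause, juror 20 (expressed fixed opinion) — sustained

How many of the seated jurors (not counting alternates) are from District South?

Removed: #1, #2, #3, #6, #9, #14, #15, #16, #18, #20, #22, #24.
Seated jurors 1–6: #4, #5, #7, #8, #10, #11 (alternates #12, #13 not counted).
Of those, in District South: #8 → 1.

1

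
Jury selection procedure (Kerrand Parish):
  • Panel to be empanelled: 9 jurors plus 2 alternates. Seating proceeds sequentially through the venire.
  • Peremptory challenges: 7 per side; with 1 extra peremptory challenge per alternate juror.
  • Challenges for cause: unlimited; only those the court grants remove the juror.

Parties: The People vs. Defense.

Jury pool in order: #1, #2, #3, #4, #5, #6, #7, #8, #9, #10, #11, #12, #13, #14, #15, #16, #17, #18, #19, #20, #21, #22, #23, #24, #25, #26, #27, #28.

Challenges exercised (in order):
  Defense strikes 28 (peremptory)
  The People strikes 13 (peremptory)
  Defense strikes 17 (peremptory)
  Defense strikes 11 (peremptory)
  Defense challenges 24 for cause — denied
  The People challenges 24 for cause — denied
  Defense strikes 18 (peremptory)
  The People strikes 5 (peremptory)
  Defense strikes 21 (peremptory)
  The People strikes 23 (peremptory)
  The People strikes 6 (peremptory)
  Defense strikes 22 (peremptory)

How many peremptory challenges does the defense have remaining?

Defense allotment: 7 base + 1 × 2 alternates = 9.
Defense peremptories used: #28, #17, #11, #18, #21, #22 — 6 (the for-cause on #24 doesn't count).
Remaining: 9 − 6 = 3.

3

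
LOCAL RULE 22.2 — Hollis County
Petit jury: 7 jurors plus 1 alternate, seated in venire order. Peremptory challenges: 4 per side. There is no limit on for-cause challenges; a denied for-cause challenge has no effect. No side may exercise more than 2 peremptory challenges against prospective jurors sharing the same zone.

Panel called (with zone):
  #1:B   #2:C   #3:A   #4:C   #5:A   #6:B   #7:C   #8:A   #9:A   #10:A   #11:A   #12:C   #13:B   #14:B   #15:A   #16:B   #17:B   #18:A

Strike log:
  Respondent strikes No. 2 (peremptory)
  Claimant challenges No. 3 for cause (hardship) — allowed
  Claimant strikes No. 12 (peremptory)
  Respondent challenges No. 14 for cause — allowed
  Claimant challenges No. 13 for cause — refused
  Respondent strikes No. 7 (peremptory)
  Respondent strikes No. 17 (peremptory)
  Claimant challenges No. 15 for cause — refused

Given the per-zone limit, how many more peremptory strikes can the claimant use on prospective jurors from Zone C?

1

Claimant peremptories so far: #12 — 1 of 4 used, 3 left overall.
Against Zone C: #12 — 1 used; per-zone cap 2 leaves 1.
Binding limit: min(3, 1) = 1.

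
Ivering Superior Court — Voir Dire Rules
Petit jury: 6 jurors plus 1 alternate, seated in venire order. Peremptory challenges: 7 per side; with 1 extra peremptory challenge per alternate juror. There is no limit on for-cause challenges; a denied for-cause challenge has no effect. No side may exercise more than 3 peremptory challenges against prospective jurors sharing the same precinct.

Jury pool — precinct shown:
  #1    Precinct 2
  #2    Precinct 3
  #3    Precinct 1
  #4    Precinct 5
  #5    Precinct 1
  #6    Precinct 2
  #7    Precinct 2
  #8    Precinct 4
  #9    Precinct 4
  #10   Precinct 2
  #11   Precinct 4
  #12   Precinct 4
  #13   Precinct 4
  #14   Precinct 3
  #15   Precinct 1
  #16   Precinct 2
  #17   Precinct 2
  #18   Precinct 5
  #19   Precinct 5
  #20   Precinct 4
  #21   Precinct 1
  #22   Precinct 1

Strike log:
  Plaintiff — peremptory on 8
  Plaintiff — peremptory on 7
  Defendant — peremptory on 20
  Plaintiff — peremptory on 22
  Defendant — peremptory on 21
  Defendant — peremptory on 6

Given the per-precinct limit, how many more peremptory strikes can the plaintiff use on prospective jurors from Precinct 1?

Plaintiff peremptories so far: #8, #7, #22 — 3 of 8 used, 5 left overall.
Against Precinct 1: #22 — 1 used; per-precinct cap 3 leaves 2.
Binding limit: min(5, 2) = 2.

2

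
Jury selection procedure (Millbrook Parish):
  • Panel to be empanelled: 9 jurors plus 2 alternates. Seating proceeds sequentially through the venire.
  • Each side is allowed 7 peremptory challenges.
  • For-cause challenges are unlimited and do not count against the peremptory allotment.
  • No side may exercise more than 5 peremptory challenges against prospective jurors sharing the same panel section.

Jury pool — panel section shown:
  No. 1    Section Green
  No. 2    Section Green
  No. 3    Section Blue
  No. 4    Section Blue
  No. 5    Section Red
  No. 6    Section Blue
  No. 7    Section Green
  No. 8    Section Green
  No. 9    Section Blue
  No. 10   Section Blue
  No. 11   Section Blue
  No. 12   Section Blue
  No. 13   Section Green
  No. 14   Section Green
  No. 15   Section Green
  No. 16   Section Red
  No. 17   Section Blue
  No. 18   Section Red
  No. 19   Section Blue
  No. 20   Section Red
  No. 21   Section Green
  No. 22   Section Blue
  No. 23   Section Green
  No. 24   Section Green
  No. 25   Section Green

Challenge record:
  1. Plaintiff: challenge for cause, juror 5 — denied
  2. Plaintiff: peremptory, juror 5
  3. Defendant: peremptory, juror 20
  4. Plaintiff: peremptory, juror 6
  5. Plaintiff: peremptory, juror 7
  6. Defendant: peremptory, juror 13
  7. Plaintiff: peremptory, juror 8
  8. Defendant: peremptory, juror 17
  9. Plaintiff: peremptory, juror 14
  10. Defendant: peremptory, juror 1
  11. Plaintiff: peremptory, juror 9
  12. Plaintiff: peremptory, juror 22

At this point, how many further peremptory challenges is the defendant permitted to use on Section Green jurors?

3

Defendant peremptories so far: #20, #13, #17, #1 — 4 of 7 used, 3 left overall.
Against Section Green: #13, #1 — 2 used; per-section cap 5 leaves 3.
Binding limit: min(3, 3) = 3.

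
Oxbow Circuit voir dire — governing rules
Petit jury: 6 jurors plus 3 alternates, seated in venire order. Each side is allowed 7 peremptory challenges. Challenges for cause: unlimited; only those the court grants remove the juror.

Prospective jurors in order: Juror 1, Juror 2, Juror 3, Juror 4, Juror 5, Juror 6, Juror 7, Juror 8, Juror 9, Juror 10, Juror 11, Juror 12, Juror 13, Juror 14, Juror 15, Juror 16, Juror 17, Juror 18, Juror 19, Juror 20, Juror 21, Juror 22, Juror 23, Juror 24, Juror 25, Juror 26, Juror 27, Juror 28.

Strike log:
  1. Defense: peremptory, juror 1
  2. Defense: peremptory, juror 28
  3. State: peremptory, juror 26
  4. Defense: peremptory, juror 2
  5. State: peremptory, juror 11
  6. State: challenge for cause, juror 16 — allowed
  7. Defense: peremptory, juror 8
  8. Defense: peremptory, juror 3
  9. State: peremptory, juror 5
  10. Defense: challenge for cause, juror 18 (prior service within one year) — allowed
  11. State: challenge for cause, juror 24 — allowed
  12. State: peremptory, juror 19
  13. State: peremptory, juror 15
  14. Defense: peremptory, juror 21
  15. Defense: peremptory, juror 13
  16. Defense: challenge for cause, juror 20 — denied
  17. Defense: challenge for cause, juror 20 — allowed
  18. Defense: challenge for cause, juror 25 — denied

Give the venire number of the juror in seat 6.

Removed: #1, #2, #3, #5, #8, #11, #13, #15, #16, #18, #19, #20, #21, #24, #26, #28. (#25 stays — for-cause denied.)
Filling seats in venire order through position 6: #4, #6, #7, #9, #10, #12.
So seat 6 is #12.

12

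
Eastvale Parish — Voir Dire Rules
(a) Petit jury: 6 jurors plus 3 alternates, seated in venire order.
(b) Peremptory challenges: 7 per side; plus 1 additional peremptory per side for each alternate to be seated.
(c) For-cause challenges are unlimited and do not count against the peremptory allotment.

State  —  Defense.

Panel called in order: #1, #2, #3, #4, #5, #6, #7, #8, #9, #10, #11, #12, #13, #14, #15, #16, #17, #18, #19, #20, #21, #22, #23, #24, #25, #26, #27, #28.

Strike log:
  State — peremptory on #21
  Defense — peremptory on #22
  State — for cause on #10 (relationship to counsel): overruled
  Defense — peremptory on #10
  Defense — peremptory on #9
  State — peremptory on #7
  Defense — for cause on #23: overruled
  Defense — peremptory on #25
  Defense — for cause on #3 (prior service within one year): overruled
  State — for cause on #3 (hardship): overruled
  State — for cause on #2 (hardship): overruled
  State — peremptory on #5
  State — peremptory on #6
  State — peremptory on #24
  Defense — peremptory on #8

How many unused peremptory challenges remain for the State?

5

State allotment: 7 base + 1 × 3 alternates = 10.
State peremptories used: #21, #7, #5, #6, #24 — 5 (for-cause on #10, #3, #2 don't count).
Remaining: 10 − 5 = 5.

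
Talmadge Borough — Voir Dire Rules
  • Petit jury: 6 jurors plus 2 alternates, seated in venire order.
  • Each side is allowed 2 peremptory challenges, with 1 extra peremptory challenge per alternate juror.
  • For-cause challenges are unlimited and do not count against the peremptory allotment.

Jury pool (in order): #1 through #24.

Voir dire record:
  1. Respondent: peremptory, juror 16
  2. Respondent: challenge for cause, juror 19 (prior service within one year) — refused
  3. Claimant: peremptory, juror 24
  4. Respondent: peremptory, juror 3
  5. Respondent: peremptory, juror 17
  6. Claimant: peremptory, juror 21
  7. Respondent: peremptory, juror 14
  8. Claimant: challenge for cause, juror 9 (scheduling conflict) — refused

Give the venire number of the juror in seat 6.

7

Removed: #3, #14, #16, #17, #21, #24. (#9, #19 stay — for-cause denied.)
Seating in order: seats 1–6 → #1, #2, #4, #5, #6, #7; alternates → #8, #9.
So seat 6 is #7.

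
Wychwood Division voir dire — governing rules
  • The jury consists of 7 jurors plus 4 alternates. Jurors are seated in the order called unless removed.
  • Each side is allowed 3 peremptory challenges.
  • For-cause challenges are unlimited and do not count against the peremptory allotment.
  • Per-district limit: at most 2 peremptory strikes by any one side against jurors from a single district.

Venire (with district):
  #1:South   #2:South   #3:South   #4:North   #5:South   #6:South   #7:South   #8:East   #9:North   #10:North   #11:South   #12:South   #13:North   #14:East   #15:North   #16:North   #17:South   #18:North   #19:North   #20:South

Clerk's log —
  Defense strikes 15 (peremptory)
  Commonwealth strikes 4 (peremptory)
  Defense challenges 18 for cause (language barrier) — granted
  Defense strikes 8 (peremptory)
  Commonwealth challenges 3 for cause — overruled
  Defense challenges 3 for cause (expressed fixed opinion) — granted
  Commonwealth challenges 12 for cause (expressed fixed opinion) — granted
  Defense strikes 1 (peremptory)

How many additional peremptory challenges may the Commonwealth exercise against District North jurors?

Commonwealth peremptories so far: #4 — 1 of 3 used, 2 left overall.
Against District North: #4 — 1 used; per-district cap 2 leaves 1.
Binding limit: min(2, 1) = 1.

1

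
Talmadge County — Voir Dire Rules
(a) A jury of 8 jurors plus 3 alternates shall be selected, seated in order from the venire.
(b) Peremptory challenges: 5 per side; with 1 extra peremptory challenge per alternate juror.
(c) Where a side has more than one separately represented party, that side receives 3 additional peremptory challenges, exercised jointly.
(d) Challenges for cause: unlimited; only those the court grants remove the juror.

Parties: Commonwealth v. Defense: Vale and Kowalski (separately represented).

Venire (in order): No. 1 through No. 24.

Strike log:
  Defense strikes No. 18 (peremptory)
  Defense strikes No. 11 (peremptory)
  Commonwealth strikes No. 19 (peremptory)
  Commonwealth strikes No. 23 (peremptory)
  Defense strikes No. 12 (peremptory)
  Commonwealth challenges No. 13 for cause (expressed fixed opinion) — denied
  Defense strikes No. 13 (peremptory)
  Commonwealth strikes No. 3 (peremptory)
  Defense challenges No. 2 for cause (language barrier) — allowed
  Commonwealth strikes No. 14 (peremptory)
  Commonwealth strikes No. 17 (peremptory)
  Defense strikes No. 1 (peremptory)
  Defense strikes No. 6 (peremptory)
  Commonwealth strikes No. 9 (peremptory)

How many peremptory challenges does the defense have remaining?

5

Defense allotment: 5 base + 1 × 3 alternates + 3 multi-party = 11.
Defense peremptories used: #18, #11, #12, #13, #1, #6 — 6 (the for-cause on #2 doesn't count).
Remaining: 11 − 6 = 5.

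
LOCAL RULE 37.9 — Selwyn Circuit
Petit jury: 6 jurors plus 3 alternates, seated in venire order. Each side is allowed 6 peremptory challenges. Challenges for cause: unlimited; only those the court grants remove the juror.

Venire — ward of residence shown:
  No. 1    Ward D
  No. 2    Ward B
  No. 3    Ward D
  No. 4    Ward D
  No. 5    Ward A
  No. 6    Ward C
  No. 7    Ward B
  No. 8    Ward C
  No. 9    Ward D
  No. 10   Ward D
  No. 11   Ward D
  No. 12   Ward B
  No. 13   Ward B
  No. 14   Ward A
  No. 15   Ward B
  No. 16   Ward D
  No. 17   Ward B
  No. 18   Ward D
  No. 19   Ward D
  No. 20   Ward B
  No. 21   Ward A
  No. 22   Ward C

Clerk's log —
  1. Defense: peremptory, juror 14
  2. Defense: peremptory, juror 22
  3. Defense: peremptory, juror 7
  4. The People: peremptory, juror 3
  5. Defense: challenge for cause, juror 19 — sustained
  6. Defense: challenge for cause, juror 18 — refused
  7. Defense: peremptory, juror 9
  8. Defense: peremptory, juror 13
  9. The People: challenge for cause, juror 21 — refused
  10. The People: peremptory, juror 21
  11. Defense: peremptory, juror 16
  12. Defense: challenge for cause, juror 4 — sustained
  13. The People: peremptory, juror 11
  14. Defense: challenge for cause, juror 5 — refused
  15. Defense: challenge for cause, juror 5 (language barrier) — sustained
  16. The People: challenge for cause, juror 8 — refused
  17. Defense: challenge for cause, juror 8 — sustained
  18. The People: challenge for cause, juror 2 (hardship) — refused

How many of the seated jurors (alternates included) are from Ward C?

1

Removed: #3, #4, #5, #7, #8, #9, #11, #13, #14, #16, #19, #21, #22.
Seated (9 incl. alternates): #1, #2, #6, #10, #12, #15, #17, #18, #20.
Of those, in Ward C: #6 → 1.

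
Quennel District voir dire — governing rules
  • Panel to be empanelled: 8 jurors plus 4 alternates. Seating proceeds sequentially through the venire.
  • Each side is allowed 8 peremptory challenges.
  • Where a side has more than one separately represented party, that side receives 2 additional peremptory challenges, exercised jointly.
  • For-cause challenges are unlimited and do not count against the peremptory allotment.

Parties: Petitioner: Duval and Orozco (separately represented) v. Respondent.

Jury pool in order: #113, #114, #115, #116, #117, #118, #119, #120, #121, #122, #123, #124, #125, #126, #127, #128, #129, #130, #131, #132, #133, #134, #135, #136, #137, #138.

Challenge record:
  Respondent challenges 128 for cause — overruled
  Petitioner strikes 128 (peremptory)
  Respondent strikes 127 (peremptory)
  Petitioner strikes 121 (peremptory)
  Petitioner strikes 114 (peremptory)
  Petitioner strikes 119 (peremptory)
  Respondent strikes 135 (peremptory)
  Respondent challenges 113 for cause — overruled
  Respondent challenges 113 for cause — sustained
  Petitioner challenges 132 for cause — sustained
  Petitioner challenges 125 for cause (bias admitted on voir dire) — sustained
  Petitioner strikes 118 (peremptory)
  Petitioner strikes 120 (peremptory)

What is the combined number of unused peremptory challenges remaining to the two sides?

10

Petitioner allotment: 8 base + 2 multi-party = 10. Respondent allotment: 8.
Petitioner peremptories used: #128, #121, #114, #119, #118, #120 — 6 (for-cause on #132, #125 don't count).
Respondent peremptories used: #127, #135 — 2 (for-cause on #128, #113, #113 don't count).
Remaining: (10 − 6) + (8 − 2) = 10.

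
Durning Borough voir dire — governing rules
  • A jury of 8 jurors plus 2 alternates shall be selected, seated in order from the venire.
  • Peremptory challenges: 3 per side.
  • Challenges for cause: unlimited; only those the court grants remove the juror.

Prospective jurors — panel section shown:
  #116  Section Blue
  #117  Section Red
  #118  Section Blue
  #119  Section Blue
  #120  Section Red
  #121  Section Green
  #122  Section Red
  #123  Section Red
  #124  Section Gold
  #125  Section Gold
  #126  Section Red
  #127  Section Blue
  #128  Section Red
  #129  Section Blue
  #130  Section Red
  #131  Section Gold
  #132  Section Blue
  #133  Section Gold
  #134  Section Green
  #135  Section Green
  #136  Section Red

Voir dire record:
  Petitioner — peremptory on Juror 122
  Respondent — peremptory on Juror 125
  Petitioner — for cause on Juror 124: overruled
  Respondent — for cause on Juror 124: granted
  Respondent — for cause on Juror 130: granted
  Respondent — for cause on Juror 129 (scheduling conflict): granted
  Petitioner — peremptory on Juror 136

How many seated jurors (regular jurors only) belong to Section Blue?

3

Removed: #122, #124, #125, #129, #130, #136.
Seated jurors 1–8: #116, #117, #118, #119, #120, #121, #123, #126 (alternates #127, #128 not counted).
Of those, in Section Blue: #116, #118, #119 → 3.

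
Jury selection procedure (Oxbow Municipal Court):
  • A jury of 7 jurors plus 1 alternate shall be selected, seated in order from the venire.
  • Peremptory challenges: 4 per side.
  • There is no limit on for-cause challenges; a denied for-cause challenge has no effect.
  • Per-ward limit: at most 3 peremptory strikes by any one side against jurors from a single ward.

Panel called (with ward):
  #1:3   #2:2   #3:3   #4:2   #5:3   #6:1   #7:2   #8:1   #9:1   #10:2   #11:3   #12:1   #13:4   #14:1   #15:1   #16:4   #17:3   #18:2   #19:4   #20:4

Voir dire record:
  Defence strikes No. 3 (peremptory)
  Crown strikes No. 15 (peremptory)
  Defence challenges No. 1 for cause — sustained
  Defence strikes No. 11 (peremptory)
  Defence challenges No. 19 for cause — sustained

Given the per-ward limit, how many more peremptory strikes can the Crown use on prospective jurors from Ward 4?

Crown peremptories so far: #15 — 1 of 4 used, 3 left overall.
Against Ward 4: none yet — per-ward cap 3 leaves 3.
Binding limit: min(3, 3) = 3.

3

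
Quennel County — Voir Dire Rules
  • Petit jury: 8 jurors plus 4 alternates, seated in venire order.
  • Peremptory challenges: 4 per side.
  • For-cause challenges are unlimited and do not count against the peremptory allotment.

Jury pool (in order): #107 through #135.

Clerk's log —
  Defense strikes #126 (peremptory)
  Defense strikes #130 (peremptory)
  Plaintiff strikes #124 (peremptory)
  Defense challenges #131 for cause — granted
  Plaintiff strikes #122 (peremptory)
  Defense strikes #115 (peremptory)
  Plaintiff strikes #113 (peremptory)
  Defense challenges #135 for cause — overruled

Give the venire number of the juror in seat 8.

Removed: #113, #115, #122, #124, #126, #130, #131. (#135 stays — for-cause denied.)
Seating in order: seats 1–8 → #107, #108, #109, #110, #111, #112, #114, #116; alternates → #117, #118, #119, #120.
So seat 8 is #116.

116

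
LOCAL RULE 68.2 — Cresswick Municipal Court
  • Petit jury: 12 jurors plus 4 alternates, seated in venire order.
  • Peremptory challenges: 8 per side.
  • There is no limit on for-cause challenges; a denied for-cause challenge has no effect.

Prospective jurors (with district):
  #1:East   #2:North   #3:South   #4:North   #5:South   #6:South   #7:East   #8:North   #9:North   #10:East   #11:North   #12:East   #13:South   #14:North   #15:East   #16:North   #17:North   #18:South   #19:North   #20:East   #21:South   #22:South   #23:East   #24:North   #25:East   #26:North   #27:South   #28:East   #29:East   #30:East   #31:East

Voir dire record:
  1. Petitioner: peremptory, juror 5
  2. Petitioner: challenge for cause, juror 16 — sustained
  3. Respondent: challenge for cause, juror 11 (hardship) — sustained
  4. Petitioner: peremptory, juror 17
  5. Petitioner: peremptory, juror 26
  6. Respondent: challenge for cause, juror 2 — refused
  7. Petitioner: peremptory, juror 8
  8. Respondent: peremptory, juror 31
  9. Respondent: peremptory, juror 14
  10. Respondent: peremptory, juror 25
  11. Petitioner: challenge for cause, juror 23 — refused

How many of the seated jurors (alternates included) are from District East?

6

Removed: #5, #8, #11, #14, #16, #17, #25, #26, #31.
Seated (16 incl. alternates): #1, #2, #3, #4, #6, #7, #9, #10, #12, #13, #15, #18, #19, #20, #21, #22.
Of those, in District East: #1, #7, #10, #12, #15, #20 → 6.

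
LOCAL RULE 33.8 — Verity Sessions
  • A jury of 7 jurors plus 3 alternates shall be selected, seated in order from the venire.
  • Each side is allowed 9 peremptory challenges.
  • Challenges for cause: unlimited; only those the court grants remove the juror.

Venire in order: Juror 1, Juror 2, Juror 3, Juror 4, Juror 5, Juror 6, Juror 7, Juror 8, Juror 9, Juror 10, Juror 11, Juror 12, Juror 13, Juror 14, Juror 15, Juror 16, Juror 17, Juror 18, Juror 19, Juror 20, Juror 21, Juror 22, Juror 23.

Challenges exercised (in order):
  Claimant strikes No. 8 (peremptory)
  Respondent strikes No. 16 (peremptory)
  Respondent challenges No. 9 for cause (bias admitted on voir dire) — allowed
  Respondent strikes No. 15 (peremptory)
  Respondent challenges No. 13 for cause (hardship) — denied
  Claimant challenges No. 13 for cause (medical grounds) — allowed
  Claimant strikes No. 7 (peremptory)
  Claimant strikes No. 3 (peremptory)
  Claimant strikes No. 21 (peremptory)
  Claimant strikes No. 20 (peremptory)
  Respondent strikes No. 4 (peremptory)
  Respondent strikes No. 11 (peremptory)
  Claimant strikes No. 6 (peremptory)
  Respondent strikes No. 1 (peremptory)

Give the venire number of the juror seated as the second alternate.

Removed: #1, #3, #4, #6, #7, #8, #9, #11, #13, #15, #16, #20, #21.
Seating in order: seats 1–7 → #2, #5, #10, #12, #14, #17, #18; alternates → #19, #22, #23.
So alternate 2 is #22.

22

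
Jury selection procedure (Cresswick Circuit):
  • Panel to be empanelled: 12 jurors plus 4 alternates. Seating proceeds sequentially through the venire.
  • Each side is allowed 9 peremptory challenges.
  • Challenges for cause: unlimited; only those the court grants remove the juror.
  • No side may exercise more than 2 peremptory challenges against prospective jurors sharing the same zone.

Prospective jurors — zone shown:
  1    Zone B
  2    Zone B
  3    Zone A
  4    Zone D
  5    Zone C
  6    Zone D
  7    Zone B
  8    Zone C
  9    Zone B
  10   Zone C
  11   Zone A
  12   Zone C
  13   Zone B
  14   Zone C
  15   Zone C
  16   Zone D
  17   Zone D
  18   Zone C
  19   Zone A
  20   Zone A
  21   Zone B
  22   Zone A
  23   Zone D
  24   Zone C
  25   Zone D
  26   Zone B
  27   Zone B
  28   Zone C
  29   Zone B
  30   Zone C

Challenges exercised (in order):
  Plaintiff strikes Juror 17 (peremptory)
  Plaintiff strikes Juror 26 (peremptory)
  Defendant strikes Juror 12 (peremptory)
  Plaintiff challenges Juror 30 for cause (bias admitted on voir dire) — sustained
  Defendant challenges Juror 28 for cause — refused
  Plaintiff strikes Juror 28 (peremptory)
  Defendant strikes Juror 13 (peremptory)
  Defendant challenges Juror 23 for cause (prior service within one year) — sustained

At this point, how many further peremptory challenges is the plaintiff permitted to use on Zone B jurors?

Plaintiff peremptories so far: #17, #26, #28 — 3 of 9 used, 6 left overall.
Against Zone B: #26 — 1 used; per-zone cap 2 leaves 1.
Binding limit: min(6, 1) = 1.

1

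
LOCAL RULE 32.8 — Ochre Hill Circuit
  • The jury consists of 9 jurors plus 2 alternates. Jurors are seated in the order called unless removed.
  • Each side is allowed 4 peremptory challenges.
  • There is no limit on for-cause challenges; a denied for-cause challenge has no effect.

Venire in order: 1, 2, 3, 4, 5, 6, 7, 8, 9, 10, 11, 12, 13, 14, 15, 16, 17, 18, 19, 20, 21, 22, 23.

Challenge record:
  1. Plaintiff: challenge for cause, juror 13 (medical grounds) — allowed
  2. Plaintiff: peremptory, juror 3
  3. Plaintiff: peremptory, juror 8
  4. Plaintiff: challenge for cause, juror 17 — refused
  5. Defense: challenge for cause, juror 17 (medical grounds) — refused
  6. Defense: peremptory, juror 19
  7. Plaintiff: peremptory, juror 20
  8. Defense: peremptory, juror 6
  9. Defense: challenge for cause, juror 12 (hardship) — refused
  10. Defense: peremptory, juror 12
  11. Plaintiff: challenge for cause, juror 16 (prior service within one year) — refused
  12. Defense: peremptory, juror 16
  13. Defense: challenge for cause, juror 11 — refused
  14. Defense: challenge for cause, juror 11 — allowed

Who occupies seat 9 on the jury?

15

Removed: #3, #6, #8, #11, #12, #13, #16, #19, #20. (#17 stays — for-cause denied.)
Seating in order: seats 1–9 → #1, #2, #4, #5, #7, #9, #10, #14, #15; alternates → #17, #18.
So seat 9 is #15.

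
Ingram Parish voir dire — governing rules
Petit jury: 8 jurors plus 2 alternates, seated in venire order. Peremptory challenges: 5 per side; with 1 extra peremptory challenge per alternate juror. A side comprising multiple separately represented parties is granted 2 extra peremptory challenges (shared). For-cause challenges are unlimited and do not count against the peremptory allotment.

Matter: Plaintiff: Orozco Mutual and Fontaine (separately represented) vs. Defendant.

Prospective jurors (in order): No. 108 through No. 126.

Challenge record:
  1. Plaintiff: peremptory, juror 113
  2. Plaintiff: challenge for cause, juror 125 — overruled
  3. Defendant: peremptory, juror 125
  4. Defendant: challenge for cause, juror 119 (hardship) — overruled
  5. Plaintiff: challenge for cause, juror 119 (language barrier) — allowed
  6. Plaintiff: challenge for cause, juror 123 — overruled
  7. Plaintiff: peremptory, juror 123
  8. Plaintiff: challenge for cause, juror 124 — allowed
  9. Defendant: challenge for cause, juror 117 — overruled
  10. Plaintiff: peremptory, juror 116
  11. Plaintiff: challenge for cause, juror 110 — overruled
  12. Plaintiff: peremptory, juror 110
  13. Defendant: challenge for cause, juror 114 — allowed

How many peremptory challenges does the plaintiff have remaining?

5

Plaintiff allotment: 5 base + 1 × 2 alternates + 2 multi-party = 9.
Plaintiff peremptories used: #113, #123, #116, #110 — 4 (for-cause on #125, #119, #123, #124, #110 don't count).
Remaining: 9 − 4 = 5.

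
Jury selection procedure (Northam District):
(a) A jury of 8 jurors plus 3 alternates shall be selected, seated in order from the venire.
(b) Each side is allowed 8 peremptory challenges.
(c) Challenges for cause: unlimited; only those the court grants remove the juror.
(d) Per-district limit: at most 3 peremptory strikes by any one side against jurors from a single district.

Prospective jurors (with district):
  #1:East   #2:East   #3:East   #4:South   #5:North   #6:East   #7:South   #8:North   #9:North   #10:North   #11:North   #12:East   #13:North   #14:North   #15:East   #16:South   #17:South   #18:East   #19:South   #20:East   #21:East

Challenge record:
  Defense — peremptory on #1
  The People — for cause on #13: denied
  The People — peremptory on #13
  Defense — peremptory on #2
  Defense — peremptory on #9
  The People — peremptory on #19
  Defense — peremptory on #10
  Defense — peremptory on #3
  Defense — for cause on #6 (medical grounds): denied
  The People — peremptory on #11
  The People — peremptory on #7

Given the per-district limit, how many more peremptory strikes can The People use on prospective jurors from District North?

The People peremptories so far: #13, #19, #11, #7 — 4 of 8 used, 4 left overall.
Against District North: #13, #11 — 2 used; per-district cap 3 leaves 1.
Binding limit: min(4, 1) = 1.

1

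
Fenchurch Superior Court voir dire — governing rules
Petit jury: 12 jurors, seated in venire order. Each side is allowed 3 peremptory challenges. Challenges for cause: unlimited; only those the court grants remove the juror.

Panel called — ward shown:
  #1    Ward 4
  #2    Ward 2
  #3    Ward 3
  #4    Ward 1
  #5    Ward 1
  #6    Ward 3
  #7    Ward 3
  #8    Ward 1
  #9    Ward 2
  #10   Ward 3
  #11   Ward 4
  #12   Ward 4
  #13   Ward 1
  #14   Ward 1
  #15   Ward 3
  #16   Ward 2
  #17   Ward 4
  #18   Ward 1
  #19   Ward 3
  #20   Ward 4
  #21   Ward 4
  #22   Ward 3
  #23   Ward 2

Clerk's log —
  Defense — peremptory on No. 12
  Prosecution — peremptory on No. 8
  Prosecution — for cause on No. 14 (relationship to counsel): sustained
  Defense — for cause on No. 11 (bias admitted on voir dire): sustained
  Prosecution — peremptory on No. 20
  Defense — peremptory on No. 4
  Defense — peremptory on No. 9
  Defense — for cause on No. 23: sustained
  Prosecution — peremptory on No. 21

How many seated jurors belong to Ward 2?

Removed: #4, #8, #9, #11, #12, #14, #20, #21, #23.
Seated jurors 1–12: #1, #2, #3, #5, #6, #7, #10, #13, #15, #16, #17, #18.
Of those, in Ward 2: #2, #16 → 2.

2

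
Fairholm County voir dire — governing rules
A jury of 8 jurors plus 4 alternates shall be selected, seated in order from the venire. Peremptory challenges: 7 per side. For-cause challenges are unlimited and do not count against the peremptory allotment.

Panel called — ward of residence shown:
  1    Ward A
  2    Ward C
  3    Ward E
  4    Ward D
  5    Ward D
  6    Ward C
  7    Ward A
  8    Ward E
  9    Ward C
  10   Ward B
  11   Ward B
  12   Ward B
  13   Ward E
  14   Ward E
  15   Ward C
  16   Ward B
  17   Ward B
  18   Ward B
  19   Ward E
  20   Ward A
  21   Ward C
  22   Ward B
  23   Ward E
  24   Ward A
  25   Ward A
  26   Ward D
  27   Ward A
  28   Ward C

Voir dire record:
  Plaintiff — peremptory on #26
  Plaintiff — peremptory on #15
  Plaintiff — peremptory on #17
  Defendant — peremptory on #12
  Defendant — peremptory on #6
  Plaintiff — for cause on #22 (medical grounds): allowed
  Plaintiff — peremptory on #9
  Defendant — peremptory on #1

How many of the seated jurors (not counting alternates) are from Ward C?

1

Removed: #1, #6, #9, #12, #15, #17, #22, #26.
Seated jurors 1–8: #2, #3, #4, #5, #7, #8, #10, #11 (alternates #13, #14, #16, #18 not counted).
Of those, in Ward C: #2 → 1.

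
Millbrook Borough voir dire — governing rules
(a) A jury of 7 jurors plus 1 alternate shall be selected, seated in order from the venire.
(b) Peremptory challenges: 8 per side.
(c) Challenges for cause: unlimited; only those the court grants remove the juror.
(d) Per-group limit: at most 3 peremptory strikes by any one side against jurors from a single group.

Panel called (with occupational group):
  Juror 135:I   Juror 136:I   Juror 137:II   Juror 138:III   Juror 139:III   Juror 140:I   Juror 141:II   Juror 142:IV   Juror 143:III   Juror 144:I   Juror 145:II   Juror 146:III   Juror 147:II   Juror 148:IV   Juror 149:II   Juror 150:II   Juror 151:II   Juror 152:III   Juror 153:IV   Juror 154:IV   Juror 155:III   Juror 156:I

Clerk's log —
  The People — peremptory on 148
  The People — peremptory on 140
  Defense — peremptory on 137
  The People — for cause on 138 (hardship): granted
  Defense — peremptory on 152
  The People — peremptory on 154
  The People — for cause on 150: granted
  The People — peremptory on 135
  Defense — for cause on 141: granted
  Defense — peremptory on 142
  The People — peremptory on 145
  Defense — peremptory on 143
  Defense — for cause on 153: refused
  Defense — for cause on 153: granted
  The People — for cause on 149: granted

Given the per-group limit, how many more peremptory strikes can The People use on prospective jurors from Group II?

2

The People peremptories so far: #148, #140, #154, #135, #145 — 5 of 8 used, 3 left overall.
Against Group II: #145 — 1 used; per-group cap 3 leaves 2.
Binding limit: min(3, 2) = 2.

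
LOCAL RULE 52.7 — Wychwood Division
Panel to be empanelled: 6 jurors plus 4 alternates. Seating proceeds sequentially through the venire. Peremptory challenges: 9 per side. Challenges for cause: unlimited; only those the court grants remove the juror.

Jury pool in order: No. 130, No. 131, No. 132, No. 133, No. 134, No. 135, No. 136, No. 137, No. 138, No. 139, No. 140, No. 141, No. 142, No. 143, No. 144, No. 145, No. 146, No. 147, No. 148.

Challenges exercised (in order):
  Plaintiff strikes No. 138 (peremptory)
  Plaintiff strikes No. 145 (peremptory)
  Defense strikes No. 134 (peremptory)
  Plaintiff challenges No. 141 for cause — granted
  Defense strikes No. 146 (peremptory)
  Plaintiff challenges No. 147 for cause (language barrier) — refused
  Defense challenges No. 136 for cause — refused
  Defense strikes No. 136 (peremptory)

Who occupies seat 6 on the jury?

Removed: #134, #136, #138, #141, #145, #146. (#147 stays — for-cause denied.)
Seating in order: seats 1–6 → #130, #131, #132, #133, #135, #137; alternates → #139, #140, #142, #143.
So seat 6 is #137.

137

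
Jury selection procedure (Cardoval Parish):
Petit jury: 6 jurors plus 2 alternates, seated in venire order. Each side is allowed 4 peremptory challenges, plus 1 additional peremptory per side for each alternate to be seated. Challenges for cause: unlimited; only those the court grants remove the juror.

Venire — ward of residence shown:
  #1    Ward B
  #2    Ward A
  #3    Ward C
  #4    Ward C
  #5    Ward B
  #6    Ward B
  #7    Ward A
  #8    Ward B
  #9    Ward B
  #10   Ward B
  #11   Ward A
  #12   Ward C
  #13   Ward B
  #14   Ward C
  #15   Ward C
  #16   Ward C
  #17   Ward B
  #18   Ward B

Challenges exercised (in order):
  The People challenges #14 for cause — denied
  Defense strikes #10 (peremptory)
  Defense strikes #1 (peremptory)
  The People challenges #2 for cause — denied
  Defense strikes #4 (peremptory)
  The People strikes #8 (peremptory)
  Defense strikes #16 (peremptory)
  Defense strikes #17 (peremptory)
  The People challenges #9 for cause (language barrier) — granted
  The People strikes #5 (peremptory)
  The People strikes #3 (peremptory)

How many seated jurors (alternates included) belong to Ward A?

Removed: #1, #3, #4, #5, #8, #9, #10, #16, #17.
Seated (8 incl. alternates): #2, #6, #7, #11, #12, #13, #14, #15.
Of those, in Ward A: #2, #7, #11 → 3.

3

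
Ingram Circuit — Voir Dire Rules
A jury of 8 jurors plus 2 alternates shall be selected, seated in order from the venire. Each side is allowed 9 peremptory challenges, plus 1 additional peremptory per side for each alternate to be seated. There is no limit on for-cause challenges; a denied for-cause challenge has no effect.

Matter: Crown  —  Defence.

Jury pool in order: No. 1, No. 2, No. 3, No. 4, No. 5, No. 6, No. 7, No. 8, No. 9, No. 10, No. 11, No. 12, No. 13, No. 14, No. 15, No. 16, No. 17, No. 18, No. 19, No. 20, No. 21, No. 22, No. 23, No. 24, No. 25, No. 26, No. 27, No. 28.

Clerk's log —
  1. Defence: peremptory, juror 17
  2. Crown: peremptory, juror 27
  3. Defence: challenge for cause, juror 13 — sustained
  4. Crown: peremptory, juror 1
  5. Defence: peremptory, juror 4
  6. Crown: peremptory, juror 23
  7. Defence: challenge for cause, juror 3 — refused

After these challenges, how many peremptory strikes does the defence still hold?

Defence allotment: 9 base + 1 × 2 alternates = 11.
Defence peremptories used: #17, #4 — 2 (for-cause on #13, #3 don't count).
Remaining: 11 − 2 = 9.

9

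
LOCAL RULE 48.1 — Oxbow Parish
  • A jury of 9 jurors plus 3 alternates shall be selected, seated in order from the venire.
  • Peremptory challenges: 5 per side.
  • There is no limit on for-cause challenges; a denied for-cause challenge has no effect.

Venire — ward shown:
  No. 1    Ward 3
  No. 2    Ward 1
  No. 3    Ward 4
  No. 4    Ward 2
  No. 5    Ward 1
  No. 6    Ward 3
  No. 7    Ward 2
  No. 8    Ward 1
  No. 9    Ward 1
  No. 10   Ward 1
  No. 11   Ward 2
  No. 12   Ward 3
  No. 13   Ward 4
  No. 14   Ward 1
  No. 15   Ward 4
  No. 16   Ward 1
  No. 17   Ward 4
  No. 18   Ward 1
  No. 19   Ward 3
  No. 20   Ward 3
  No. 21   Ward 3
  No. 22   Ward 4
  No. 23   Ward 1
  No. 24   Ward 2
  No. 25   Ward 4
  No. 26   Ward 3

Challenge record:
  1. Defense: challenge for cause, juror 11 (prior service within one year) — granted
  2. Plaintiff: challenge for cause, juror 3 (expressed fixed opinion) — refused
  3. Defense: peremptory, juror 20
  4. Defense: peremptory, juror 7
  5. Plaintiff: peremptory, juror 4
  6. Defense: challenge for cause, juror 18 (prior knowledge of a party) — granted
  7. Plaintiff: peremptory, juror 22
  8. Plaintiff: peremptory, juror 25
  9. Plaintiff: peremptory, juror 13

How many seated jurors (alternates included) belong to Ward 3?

Removed: #4, #7, #11, #13, #18, #20, #22, #25.
Seated (12 incl. alternates): #1, #2, #3, #5, #6, #8, #9, #10, #12, #14, #15, #16.
Of those, in Ward 3: #1, #6, #12 → 3.

3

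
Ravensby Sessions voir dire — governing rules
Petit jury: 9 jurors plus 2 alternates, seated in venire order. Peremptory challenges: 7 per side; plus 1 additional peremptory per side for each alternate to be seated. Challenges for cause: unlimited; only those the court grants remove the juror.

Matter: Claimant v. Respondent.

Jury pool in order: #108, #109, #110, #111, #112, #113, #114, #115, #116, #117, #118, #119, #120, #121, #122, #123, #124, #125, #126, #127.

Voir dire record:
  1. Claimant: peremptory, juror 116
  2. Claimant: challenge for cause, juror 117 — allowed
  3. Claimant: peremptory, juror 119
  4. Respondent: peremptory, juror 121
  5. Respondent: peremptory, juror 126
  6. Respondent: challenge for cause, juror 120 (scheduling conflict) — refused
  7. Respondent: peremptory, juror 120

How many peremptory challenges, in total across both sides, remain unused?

Claimant allotment: 7 base + 1 × 2 alternates = 9. Respondent allotment: 7 base + 1 × 2 alternates = 9.
Claimant peremptories used: #116, #119 — 2 (the for-cause on #117 doesn't count).
Respondent peremptories used: #121, #126, #120 — 3 (the for-cause on #120 doesn't count).
Remaining: (9 − 2) + (9 − 3) = 13.

13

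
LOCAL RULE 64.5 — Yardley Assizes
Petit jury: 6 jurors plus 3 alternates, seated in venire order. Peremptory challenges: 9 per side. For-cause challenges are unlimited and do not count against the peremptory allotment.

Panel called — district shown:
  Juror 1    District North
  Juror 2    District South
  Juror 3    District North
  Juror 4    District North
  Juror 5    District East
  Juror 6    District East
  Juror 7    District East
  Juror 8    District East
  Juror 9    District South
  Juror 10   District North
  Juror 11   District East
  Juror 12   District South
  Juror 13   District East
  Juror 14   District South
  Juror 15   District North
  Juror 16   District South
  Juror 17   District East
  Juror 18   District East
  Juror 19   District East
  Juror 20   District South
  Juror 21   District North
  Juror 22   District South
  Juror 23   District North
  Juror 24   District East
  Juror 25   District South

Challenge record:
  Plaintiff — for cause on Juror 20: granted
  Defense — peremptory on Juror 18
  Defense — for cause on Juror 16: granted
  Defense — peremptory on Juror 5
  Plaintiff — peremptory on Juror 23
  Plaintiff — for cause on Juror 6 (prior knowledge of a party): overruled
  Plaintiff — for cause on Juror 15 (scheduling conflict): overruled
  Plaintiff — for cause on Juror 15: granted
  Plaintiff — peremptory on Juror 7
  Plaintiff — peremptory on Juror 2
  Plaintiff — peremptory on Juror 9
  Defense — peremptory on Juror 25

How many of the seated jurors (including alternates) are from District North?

Removed: #2, #5, #7, #9, #15, #16, #18, #20, #23, #25.
Seated (9 incl. alternates): #1, #3, #4, #6, #8, #10, #11, #12, #13.
Of those, in District North: #1, #3, #4, #10 → 4.

4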